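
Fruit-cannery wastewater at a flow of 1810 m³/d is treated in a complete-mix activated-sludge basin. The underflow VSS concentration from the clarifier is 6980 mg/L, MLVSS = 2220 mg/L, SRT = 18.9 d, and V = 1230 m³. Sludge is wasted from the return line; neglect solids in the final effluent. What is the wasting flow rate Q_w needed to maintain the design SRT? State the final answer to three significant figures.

Wasting from the return line (neglecting effluent solids): Q_w = V·X / (θ_c·X_r) = 1230 × 2220 / (18.9 × 6980) = 20.70 m³/d.

Q_w ≈ 20.7 m³/d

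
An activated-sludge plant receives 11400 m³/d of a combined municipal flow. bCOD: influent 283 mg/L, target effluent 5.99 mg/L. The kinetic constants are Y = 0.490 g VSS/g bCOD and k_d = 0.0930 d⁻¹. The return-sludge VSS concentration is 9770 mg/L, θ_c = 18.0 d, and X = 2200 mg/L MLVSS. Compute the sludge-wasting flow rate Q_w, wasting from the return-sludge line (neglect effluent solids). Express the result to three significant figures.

From the SRT design equation V = Y Q (S₀−S) θ_c / [X (1 + k_d θ_c)] = 0.490 × 11400 × (283 − 5.99) × 18.0 / [2200 × (1 + 0.0930 × 18.0)] = 2.79×10^7 / 5883 = 4735 m³.
θ_c = V·X/(Q_w·X_r) when wasting from the recycle, so Q_w = V·X/(θ_c·X_r) = 4735 × 2200 / (18.0 × 9770) = 59.23 m³/d.

Q_w ≈ 59.2 m³/d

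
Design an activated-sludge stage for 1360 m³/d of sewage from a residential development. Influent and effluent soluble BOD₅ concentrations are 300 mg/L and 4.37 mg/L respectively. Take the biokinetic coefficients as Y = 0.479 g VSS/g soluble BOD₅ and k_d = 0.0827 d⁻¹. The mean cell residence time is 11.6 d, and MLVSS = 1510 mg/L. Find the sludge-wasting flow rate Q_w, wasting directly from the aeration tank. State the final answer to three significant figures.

Steady-state biomass mass balance: V·X·(1 + k_d·θ_c) = Y·Q·(S₀ − S)·θ_c, so V = 0.479 × 1360 × (300 − 4.37) × 11.6 / [1510 × (1 + 0.0827 × 11.6)] = 2.23×10^6 / 2959 = 755.1 m³.
For wasting at MLVSS concentration, Q_w = V/θ_c = 755.1/11.6 = 65.09 m³/d.

Q_w ≈ 65.1 m³/d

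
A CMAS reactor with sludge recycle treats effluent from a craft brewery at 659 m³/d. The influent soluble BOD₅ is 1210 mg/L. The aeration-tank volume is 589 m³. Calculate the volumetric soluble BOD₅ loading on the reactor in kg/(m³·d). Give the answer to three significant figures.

Volumetric loading L_v = Q·S₀ / V = 659 × 1210 g/m³ / 589.0 m³ = 1354 g/(m³·d) = 1.354 kg soluble BOD₅/(m³·d).

L_v ≈ 1.35 kg soluble BOD₅/(m³·d)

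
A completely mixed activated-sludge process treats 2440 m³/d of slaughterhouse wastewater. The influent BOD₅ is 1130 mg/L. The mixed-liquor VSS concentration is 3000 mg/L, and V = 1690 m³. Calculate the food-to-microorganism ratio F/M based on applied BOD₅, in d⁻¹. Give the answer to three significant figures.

F/M = Q·S₀ / (V·X) = 2440 × 1130 / (1690 × 3000) = 0.5438 g BOD₅·(g VSS·d)⁻¹.

F/M ≈ 0.544 d⁻¹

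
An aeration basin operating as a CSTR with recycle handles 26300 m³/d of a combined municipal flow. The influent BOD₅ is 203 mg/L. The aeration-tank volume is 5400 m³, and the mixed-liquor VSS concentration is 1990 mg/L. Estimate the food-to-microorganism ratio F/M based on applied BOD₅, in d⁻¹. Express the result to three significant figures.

F/M = applied load / biomass = Q·S₀/(V·X) = 26300 × 203 / (5400 × 1990) = 0.4968 d⁻¹.

F/M ≈ 0.497 d⁻¹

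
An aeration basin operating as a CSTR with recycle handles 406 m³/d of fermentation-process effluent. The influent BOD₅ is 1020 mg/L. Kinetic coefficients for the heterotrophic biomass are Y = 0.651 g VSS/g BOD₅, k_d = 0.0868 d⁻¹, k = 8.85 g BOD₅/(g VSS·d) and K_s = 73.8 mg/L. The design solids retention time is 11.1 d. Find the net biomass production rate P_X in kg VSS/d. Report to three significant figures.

P_X ≈ 137 kg VSS/d

Effluent substrate depends only on kinetics and SRT: S = K_s(1 + k_d θ_c) / [θ_c(Yk − k_d) − 1] = 73.8 × (1 + 0.0868 × 11.1) / [11.1 × (0.651 × 8.85 − 0.0868) − 1] = 144.9 / 61.99 = 2.338 mg/L.
Y_obs = Y / (1 + k_d θ_c) = 0.651 / (1 + 0.0868 × 11.1) = 0.651 / 1.963 = 0.3316.
Q·(S₀ − S) = 406 × (1020 − 2.34) × 10⁻³ = 413.2 kg/d removed.
So the net sludge growth is P_X = 0.3316 × 413.2 = 137.0 kg VSS/d.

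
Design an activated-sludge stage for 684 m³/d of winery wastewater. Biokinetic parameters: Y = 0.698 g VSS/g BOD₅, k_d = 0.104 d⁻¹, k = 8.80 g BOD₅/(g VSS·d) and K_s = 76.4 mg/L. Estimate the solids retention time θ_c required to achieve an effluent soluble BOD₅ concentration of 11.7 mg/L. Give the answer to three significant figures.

Specific growth rate at S = 11.7 mg/L: μ = YkS/(K_s+S) = 0.698·8.80·11.7/(76.4+11.7) = 0.8157 d⁻¹.
θ_c = 1/(μ − k_d) = 1/(0.8157 − 0.104) = 1/0.7117 = 1.405 d.

θ_c ≈ 1.41 d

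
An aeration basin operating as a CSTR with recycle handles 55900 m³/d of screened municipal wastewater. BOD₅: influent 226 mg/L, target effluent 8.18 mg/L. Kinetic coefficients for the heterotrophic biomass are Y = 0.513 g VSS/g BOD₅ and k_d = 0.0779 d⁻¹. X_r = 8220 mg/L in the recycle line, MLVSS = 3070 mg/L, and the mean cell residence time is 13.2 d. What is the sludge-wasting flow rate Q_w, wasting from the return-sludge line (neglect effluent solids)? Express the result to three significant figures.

Q_w ≈ 375 m³/d

From the SRT design equation V = Y Q (S₀−S) θ_c / [X (1 + k_d θ_c)] = 0.513 × 55900 × (226 − 8.18) × 13.2 / [3070 × (1 + 0.0779 × 13.2)] = 8.25×10^7 / 6227 = 13241 m³.
Q_w = (V·X)/(θ_c X_r) = 13241 × 3070 / (13.2 × 8220) = 374.7 m³/d.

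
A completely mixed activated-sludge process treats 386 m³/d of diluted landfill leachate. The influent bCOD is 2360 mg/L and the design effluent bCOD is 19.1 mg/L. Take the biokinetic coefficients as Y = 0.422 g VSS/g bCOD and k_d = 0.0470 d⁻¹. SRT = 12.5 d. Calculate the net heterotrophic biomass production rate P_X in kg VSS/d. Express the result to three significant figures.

P_X ≈ 240 kg VSS/d

The observed yield is Y_obs = Y/(1 + k_d·θ_c) = 0.422 / (1 + 0.0470 × 12.5) = 0.422 / 1.587 = 0.2658 g VSS per g bCOD removed.
Q·(S₀ − S) = 386 × (2360 − 19.1) × 10⁻³ = 903.6 kg/d removed.
So the net sludge growth is P_X = 0.2658 × 903.6 = 240.2 kg VSS/d.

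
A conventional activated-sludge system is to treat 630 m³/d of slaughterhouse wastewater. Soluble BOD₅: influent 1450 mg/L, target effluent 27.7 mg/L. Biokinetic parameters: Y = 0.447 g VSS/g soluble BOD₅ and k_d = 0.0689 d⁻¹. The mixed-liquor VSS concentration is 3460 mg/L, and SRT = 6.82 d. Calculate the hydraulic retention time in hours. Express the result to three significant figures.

τ ≈ 20.5 h

From the SRT design equation V = Y Q (S₀−S) θ_c / [X (1 + k_d θ_c)] = 0.447 × 630 × (1450 − 27.7) × 6.82 / [3460 × (1 + 0.0689 × 6.82)] = 2.73×10^6 / 5086 = 537.1 m³.
Hydraulic retention time τ = V/Q = 537.1 / 630 = 0.8525 d = 20.46 h.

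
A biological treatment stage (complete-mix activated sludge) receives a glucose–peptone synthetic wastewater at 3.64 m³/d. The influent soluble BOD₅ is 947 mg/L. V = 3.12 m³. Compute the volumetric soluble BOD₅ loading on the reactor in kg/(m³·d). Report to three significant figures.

L_v ≈ 1.10 kg soluble BOD₅/(m³·d)

Volumetric loading L_v = Q·S₀ / V = 3.64 × 947 g/m³ / 3.120 m³ = 1105 g/(m³·d) = 1.105 kg soluble BOD₅/(m³·d).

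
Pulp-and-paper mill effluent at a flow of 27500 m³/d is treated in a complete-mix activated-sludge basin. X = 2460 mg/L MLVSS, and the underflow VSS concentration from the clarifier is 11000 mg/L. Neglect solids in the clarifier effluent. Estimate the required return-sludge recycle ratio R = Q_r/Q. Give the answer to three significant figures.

Mass balance around the secondary clarifier (neglecting effluent solids): R = X / (X_r − X) = 2460 / (11000 − 2460) = 0.2881.

R ≈ 0.288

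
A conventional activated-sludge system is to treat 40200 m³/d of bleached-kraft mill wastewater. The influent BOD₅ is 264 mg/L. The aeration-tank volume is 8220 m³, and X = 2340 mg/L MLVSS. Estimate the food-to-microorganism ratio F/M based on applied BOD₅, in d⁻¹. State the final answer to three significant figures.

Food-to-microorganism ratio F/M = Q S₀ / (V X) = 40200 × 264 / (8220 × 2340) = 0.5517 d⁻¹.

F/M ≈ 0.552 d⁻¹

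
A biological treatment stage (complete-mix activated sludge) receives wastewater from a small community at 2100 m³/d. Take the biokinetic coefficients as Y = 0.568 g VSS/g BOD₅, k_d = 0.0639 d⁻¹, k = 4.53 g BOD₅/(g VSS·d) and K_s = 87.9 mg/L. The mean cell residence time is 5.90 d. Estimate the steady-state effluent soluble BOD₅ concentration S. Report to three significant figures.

S ≈ 8.77 mg/L

From the Monod/SRT balance for a CMAS, S = K_s·(1+k_d θ_c)/[θ_c·(Y k − k_d) − 1] = 87.9 × (1 + 0.0639 × 5.90) / [5.90 × (0.568 × 4.53 − 0.0639) − 1] = 121.0 / 13.80 = 8.768 mg/L.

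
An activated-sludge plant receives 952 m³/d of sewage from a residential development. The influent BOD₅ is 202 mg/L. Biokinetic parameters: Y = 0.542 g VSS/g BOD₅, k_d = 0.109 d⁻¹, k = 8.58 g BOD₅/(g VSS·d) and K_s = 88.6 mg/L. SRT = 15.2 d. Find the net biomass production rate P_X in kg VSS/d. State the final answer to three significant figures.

P_X ≈ 38.6 kg VSS/d

Effluent substrate depends only on kinetics and SRT: S = K_s(1 + k_d θ_c) / [θ_c(Yk − k_d) − 1] = 88.6 × (1 + 0.109 × 15.2) / [15.2 × (0.542 × 8.58 − 0.109) − 1] = 235.4 / 68.03 = 3.460 mg/L.
Observed yield with endogenous decay: Y_obs = Y / (1 + k_d·θ_c) = 0.542 / (1 + 0.109 × 15.2) = 0.542 / 2.657 = 0.2040 g VSS/g BOD₅.
Substrate removed = Q·(S₀ − S) = 952 m³/d × (202 − 3.46) g/m³ = 1.89×10^5 g/d = 189.0 kg/d.
Biomass produced: P_X = Y_obs·Q·ΔS = 0.2040 × 189.0 ≈ 38.56 kg VSS/d.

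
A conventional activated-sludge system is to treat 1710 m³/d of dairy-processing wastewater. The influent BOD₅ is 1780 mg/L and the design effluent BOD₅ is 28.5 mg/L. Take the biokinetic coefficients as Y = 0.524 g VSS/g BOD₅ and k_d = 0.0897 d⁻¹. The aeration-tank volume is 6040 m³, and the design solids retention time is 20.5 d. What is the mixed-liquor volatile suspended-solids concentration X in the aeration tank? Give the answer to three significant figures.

Solving the biomass balance for X: X = Y Q (S₀−S) θ_c / [V (1+k_d θ_c)] = 0.524 × 1710 × (1780 − 28.5) × 20.5 / [6040 × (1 + 0.0897 × 20.5)] = 1876 mg/L.

X ≈ 1880 mg/L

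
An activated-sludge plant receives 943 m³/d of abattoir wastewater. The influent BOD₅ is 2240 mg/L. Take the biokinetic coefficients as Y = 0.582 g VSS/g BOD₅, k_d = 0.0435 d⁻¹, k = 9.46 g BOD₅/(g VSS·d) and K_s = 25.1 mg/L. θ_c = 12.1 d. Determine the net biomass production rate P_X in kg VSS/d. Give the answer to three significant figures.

P_X ≈ 805 kg VSS/d

From the Monod/SRT balance for a CMAS, S = K_s·(1+k_d θ_c)/[θ_c·(Y k − k_d) − 1] = 25.1 × (1 + 0.0435 × 12.1) / [12.1 × (0.582 × 9.46 − 0.0435) − 1] = 38.31 / 65.09 = 0.5886 mg/L.
The observed yield is Y_obs = Y/(1 + k_d·θ_c) = 0.582 / (1 + 0.0435 × 12.1) = 0.582 / 1.526 = 0.3813 g VSS per g BOD₅ removed.
Mass of BOD₅ removed per day: Q(S₀ − S) = 943 × 2239 g/m³ = 2112 kg/d.
Biomass produced: P_X = Y_obs·Q·ΔS = 0.3813 × 2112 ≈ 805.2 kg VSS/d.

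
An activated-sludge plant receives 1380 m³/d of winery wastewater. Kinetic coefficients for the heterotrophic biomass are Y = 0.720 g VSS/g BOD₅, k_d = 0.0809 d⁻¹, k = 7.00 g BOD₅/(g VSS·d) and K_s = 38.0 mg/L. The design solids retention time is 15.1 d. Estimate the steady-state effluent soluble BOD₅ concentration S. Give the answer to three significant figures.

S ≈ 1.14 mg/L

From the Monod/SRT balance for a CMAS, S = K_s·(1+k_d θ_c)/[θ_c·(Y k − k_d) − 1] = 38.0 × (1 + 0.0809 × 15.1) / [15.1 × (0.720 × 7.00 − 0.0809) − 1] = 84.42 / 73.88 = 1.143 mg/L.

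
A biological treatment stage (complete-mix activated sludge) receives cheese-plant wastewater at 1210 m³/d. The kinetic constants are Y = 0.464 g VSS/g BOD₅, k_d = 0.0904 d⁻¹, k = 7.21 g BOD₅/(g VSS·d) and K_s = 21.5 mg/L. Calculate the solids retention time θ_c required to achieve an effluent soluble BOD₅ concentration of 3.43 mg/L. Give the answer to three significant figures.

From 1/θ_c = Y·k·S/(K_s + S) − k_d: Y·k·S/(K_s+S) = 0.464 × 7.21 × 3.43 / (21.5 + 3.43) = 0.4603 d⁻¹.
θ_c = 1/(μ − k_d) = 1/(0.4603 − 0.0904) = 1/0.3699 = 2.704 d.

θ_c ≈ 2.70 d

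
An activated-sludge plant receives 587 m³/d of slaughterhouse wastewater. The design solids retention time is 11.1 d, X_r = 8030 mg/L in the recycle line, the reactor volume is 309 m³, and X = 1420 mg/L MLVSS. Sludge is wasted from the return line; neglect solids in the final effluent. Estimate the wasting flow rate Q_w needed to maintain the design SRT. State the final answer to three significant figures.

Wasting from the return line (neglecting effluent solids): Q_w = V·X / (θ_c·X_r) = 309.0 × 1420 / (11.1 × 8030) = 4.923 m³/d.

Q_w ≈ 4.92 m³/d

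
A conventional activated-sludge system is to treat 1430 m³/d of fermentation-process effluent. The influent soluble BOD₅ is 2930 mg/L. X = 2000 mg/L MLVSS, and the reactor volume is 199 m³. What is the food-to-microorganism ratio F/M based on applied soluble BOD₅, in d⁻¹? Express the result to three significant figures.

Food-to-microorganism ratio F/M = Q S₀ / (V X) = 1430 × 2930 / (199.0 × 2000) = 10.53 d⁻¹.

F/M ≈ 10.5 d⁻¹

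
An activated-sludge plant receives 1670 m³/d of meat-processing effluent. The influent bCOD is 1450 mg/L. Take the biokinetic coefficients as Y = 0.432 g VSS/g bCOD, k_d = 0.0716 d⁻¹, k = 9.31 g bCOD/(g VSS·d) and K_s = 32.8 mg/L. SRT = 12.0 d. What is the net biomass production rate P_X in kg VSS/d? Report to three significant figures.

P_X ≈ 562 kg VSS/d

From the Monod/SRT balance for a CMAS, S = K_s·(1+k_d θ_c)/[θ_c·(Y k − k_d) − 1] = 32.8 × (1 + 0.0716 × 12.0) / [12.0 × (0.432 × 9.31 − 0.0716) − 1] = 60.98 / 46.40 = 1.314 mg/L.
Observed yield with endogenous decay: Y_obs = Y / (1 + k_d·θ_c) = 0.432 / (1 + 0.0716 × 12.0) = 0.432 / 1.859 = 0.2324 g VSS/g bCOD.
Substrate removed = Q·(S₀ − S) = 1670 m³/d × (1450 − 1.31) g/m³ = 2.42×10^6 g/d = 2419 kg/d.
Biomass produced: P_X = Y_obs·Q·ΔS = 0.2324 × 2419 ≈ 562.1 kg VSS/d.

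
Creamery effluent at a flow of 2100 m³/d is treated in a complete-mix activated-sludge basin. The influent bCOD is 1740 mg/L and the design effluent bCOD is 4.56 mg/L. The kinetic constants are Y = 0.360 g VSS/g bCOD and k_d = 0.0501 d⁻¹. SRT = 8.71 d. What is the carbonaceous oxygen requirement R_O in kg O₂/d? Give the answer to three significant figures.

R_O ≈ 2350 kg O₂/d

Correct the yield for decay: Y_obs = Y/(1 + k_d θ_c) = 0.360 / (1 + 0.0501 × 8.71) = 0.360 / 1.436 = 0.2506.
Q·(S₀ − S) = 2100 × (1740 − 4.56) × 10⁻³ = 3644 kg/d removed.
Net sludge production P_X = 0.2506 × 3644 = 913.4 kg VSS/d.
R_O = Q·ΔS − 1.42 P_X = 3644 − 1297 = 2347 kg O₂/d.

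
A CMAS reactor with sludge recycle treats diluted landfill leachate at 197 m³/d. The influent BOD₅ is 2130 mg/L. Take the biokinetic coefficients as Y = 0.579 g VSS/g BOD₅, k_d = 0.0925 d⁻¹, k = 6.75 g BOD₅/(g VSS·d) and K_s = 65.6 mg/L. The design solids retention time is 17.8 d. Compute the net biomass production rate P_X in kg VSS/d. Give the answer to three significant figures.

P_X ≈ 91.7 kg VSS/d

From the Monod/SRT balance for a CMAS, S = K_s·(1+k_d θ_c)/[θ_c·(Y k − k_d) − 1] = 65.6 × (1 + 0.0925 × 17.8) / [17.8 × (0.579 × 6.75 − 0.0925) − 1] = 173.6 / 66.92 = 2.594 mg/L.
Y_obs = Y / (1 + k_d θ_c) = 0.579 / (1 + 0.0925 × 17.8) = 0.579 / 2.647 = 0.2188.
ΔS = 2130 − 2.59 = 2127 mg/L, so the substrate removal rate is 197 × 2127/1000 = 419.1 kg BOD₅/d.
P_X = Y_obs · Q(S₀ − S) = 0.2188 × 419.1 = 91.69 kg VSS/d.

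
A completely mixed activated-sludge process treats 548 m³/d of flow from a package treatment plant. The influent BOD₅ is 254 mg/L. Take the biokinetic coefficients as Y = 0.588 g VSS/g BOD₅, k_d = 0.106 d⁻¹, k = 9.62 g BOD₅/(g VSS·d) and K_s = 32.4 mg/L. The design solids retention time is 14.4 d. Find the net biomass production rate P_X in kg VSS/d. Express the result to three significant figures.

Effluent substrate depends only on kinetics and SRT: S = K_s(1 + k_d θ_c) / [θ_c(Yk − k_d) − 1] = 32.4 × (1 + 0.106 × 14.4) / [14.4 × (0.588 × 9.62 − 0.106) − 1] = 81.86 / 78.93 = 1.037 mg/L.
The observed yield is Y_obs = Y/(1 + k_d·θ_c) = 0.588 / (1 + 0.106 × 14.4) = 0.588 / 2.526 = 0.2327 g VSS per g BOD₅ removed.
Q·(S₀ − S) = 548 × (254 − 1.04) × 10⁻³ = 138.6 kg/d removed.
Biomass produced: P_X = Y_obs·Q·ΔS = 0.2327 × 138.6 ≈ 32.26 kg VSS/d.

P_X ≈ 32.3 kg VSS/d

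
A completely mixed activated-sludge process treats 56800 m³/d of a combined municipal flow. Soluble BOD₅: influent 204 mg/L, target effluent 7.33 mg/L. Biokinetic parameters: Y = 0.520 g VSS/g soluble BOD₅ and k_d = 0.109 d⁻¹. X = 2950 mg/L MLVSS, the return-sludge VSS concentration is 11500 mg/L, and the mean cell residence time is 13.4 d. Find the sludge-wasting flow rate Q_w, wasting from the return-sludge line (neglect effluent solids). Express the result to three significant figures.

Steady-state biomass mass balance: V·X·(1 + k_d·θ_c) = Y·Q·(S₀ − S)·θ_c, so V = 0.520 × 56800 × (204 − 7.33) × 13.4 / [2950 × (1 + 0.109 × 13.4)] = 7.78×10^7 / 7259 = 10723 m³.
Wasting from the return line (neglecting effluent solids): Q_w = V·X / (θ_c·X_r) = 10723 × 2950 / (13.4 × 11500) = 205.3 m³/d.

Q_w ≈ 205 m³/d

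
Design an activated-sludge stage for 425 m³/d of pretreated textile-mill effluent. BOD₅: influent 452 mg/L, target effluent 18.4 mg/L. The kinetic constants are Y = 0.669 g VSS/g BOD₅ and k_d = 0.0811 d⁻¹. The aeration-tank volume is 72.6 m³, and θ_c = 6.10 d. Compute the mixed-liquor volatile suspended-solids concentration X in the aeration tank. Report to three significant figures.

Solving the biomass balance for X: X = Y Q (S₀−S) θ_c / [V (1+k_d θ_c)] = 0.669 × 425 × (452 − 18.4) × 6.10 / [72.6 × (1 + 0.0811 × 6.10)] = 6930 mg/L.

X ≈ 6930 mg/L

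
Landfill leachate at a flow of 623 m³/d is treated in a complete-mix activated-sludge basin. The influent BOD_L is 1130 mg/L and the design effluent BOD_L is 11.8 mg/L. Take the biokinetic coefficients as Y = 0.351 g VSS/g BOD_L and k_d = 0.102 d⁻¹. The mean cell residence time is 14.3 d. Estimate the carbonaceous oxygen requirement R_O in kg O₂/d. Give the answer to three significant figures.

R_O ≈ 555 kg O₂/d

Y_obs = Y / (1 + k_d θ_c) = 0.351 / (1 + 0.102 × 14.3) = 0.351 / 2.459 = 0.1428.
Substrate removed = Q·(S₀ − S) = 623 m³/d × (1130 − 11.8) g/m³ = 6.97×10^5 g/d = 696.6 kg/d.
Net sludge production P_X = 0.1428 × 696.6 = 99.46 kg VSS/d.
R_O = Q·ΔS − 1.42 P_X = 696.6 − 141.2 = 555.4 kg O₂/d.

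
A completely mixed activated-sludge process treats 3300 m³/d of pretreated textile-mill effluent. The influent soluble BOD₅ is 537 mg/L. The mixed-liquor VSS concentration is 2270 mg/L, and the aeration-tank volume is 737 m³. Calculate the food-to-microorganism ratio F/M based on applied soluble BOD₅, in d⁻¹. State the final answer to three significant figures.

F/M = applied load / biomass = Q·S₀/(V·X) = 3300 × 537 / (737.0 × 2270) = 1.059 d⁻¹.

F/M ≈ 1.06 d⁻¹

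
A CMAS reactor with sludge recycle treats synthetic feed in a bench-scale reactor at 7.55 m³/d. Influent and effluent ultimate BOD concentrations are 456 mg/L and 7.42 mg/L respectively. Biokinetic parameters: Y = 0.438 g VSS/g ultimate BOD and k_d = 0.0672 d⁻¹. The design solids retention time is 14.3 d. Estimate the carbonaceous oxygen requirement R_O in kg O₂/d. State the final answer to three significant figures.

R_O ≈ 2.31 kg O₂/d

Y_obs = Y / (1 + k_d θ_c) = 0.438 / (1 + 0.0672 × 14.3) = 0.438 / 1.961 = 0.2234.
Mass of ultimate BOD removed per day: Q(S₀ − S) = 7.55 × 448.6 g/m³ = 3.387 kg/d.
Net sludge production P_X = 0.2234 × 3.387 = 0.7565 kg VSS/d.
R_O = Q·(S₀ − S) − 1.42·P_X = 3.387 − 1.42 × 0.7565 = 2.313 kg O₂/d.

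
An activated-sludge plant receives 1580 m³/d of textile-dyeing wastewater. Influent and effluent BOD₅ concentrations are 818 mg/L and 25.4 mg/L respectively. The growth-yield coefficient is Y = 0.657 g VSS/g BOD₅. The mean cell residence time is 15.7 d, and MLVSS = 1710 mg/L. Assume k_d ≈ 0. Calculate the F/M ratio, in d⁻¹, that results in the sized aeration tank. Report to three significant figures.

F/M ≈ 0.100 d⁻¹

With k_d = 0 the design equation reduces to V = Y Q (S₀−S) θ_c / X = 0.657 × 1580 × (818 − 25.4) × 15.7 / 1710 = 7554 m³.
Food-to-microorganism ratio F/M = Q S₀ / (V X) = 1580 × 818 / (7554 × 1710) = 0.1001 d⁻¹.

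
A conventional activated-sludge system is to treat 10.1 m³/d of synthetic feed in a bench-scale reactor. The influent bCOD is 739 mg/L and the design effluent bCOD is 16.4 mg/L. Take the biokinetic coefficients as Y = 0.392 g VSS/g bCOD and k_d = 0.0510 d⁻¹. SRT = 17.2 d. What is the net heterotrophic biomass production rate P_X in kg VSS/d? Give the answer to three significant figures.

P_X ≈ 1.52 kg VSS/d

The observed yield is Y_obs = Y/(1 + k_d·θ_c) = 0.392 / (1 + 0.0510 × 17.2) = 0.392 / 1.877 = 0.2088 g VSS per g bCOD removed.
Substrate removed = Q·(S₀ − S) = 10.1 m³/d × (739 − 16.4) g/m³ = 7.3×10^3 g/d = 7.298 kg/d.
Biomass produced: P_X = Y_obs·Q·ΔS = 0.2088 × 7.298 ≈ 1.524 kg VSS/d.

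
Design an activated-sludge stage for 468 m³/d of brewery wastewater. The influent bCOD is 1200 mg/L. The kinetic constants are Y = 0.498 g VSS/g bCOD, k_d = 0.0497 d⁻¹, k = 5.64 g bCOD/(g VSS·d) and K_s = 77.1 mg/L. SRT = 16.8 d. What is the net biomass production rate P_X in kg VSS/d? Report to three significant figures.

P_X ≈ 152 kg VSS/d

From the Monod/SRT balance for a CMAS, S = K_s·(1+k_d θ_c)/[θ_c·(Y k − k_d) − 1] = 77.1 × (1 + 0.0497 × 16.8) / [16.8 × (0.498 × 5.64 − 0.0497) − 1] = 141.5 / 45.35 = 3.120 mg/L.
Y_obs = Y / (1 + k_d θ_c) = 0.498 / (1 + 0.0497 × 16.8) = 0.498 / 1.835 = 0.2714.
Substrate removed = Q·(S₀ − S) = 468 m³/d × (1200 − 3.12) g/m³ = 5.6×10^5 g/d = 560.1 kg/d.
So the net sludge growth is P_X = 0.2714 × 560.1 = 152.0 kg VSS/d.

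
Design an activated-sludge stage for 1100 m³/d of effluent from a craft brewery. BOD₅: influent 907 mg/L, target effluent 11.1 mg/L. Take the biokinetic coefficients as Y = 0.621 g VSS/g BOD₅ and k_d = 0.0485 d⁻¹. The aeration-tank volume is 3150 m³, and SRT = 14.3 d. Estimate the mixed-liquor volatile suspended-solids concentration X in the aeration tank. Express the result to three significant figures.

X = Y·Q·ΔS·θ_c / [V·(1 + k_d θ_c)] = 0.621 × 1100 × (907 − 11.1) × 14.3 / [3150 × (1 + 0.0485 × 14.3)] = 1640 mg/L.

X ≈ 1640 mg/L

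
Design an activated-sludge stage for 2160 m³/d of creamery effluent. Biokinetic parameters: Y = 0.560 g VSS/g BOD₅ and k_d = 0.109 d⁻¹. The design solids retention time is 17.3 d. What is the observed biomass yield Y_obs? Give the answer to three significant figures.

Observed yield with endogenous decay: Y_obs = Y / (1 + k_d·θ_c) = 0.560 / (1 + 0.109 × 17.3) = 0.560 / 2.886 = 0.1941 g VSS/g BOD₅.

Y_obs ≈ 0.194 g VSS/g BOD₅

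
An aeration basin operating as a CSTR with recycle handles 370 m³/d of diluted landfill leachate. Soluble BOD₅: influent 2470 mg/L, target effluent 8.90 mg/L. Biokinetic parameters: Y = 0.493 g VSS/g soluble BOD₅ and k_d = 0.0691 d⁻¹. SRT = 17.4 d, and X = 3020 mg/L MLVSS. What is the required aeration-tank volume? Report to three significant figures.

Steady-state biomass mass balance: V·X·(1 + k_d·θ_c) = Y·Q·(S₀ − S)·θ_c, so V = 0.493 × 370 × (2470 − 8.90) × 17.4 / [3020 × (1 + 0.0691 × 17.4)] = 7.81×10^6 / 6651 = 1174 m³.

V ≈ 1170 m³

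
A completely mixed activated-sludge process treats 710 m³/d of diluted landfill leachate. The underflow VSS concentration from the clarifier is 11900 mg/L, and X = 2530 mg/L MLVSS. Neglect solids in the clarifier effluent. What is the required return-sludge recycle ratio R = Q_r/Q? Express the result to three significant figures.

R ≈ 0.270

Mass balance around the secondary clarifier (neglecting effluent solids): R = X / (X_r − X) = 2530 / (11900 − 2530) = 0.2700.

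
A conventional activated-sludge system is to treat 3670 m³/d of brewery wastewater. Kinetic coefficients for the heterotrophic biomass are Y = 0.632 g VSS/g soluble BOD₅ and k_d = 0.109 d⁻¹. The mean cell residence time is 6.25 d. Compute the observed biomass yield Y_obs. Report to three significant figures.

The observed yield is Y_obs = Y/(1 + k_d·θ_c) = 0.632 / (1 + 0.109 × 6.25) = 0.632 / 1.681 = 0.3759 g VSS per g soluble BOD₅ removed.

Y_obs ≈ 0.376 g VSS/g soluble BOD₅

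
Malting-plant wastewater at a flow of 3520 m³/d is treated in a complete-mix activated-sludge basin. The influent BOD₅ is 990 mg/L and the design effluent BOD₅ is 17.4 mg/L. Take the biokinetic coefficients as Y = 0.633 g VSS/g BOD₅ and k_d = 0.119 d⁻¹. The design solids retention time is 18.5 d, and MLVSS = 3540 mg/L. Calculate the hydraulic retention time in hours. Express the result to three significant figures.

τ ≈ 24.1 h

Rearranging the biomass balance for a CMAS with decay, V = Y·Q·ΔS·θ_c / [X·(1+k_d θ_c)] = 0.633 × 3520 × (990 − 17.4) × 18.5 / [3540 × (1 + 0.119 × 18.5)] = 4.01×10^7 / 11333 = 3537 m³.
Hydraulic retention time τ = V/Q = 3537 / 3520 = 1.005 d = 24.12 h.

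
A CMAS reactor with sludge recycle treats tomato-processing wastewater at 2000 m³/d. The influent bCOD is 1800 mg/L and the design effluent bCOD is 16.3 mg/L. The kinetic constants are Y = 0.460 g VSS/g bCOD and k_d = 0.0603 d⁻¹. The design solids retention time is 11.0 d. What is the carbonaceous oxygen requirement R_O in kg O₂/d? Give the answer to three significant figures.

The observed yield is Y_obs = Y/(1 + k_d·θ_c) = 0.460 / (1 + 0.0603 × 11.0) = 0.460 / 1.663 = 0.2766 g VSS per g bCOD removed.
Q·(S₀ − S) = 2000 × (1800 − 16.3) × 10⁻³ = 3567 kg/d removed.
Biomass synthesised: P_X = Y_obs × 3567 = 986.6 kg VSS/d.
Carbonaceous O₂ demand = substrate oxidised − cell-mass equivalent = 3567 − 1.42 × 986.6 = 2166 kg O₂/d.

R_O ≈ 2170 kg O₂/d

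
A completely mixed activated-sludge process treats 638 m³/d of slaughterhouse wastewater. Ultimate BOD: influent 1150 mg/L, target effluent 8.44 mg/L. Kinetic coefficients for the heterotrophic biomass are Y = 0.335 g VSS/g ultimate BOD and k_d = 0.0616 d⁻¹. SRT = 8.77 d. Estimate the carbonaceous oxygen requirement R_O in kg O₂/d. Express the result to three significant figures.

R_O ≈ 503 kg O₂/d

Y_obs = Y / (1 + k_d θ_c) = 0.335 / (1 + 0.0616 × 8.77) = 0.335 / 1.540 = 0.2175.
Mass of ultimate BOD removed per day: Q(S₀ − S) = 638 × 1142 g/m³ = 728.3 kg/d.
P_X = Y_obs·Q·(S₀ − S) = 0.2175 × 728.3 = 158.4 kg VSS/d.
R_O = Q·ΔS − 1.42 P_X = 728.3 − 224.9 = 503.4 kg O₂/d.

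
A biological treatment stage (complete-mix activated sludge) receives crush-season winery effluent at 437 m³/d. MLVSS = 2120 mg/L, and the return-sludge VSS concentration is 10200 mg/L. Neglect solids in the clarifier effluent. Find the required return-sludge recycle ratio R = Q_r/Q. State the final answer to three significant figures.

R = Q_r/Q = X/(X_r − X) = 2120 / (10200 − 2120) = 0.2624.

R ≈ 0.262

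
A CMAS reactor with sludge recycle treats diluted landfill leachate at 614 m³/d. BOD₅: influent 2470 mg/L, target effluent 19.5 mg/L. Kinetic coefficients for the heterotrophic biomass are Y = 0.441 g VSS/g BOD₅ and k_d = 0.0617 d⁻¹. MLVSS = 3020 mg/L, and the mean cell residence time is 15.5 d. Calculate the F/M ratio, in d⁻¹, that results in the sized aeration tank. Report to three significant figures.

Steady-state biomass mass balance: V·X·(1 + k_d·θ_c) = Y·Q·(S₀ − S)·θ_c, so V = 0.441 × 614 × (2470 − 19.5) × 15.5 / [3020 × (1 + 0.0617 × 15.5)] = 1.03×10^7 / 5908 = 1741 m³.
F/M = Q·S₀ / (V·X) = 614 × 2470 / (1741 × 3020) = 0.2885 g BOD₅·(g VSS·d)⁻¹.

F/M ≈ 0.288 d⁻¹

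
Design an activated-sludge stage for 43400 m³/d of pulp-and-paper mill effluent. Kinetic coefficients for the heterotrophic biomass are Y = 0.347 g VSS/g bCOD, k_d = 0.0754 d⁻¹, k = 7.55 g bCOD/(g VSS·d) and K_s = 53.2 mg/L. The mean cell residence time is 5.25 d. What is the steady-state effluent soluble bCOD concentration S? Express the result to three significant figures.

S ≈ 6.01 mg/L

From the Monod/SRT balance for a CMAS, S = K_s·(1+k_d θ_c)/[θ_c·(Y k − k_d) − 1] = 53.2 × (1 + 0.0754 × 5.25) / [5.25 × (0.347 × 7.55 − 0.0754) − 1] = 74.26 / 12.36 = 6.009 mg/L.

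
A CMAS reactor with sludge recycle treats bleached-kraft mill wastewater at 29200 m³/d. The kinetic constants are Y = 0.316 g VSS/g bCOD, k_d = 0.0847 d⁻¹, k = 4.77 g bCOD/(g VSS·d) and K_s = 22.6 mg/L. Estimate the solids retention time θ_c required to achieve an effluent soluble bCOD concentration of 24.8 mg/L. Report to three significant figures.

Specific growth rate at S = 24.8 mg/L: μ = YkS/(K_s+S) = 0.316·4.77·24.8/(22.6+24.8) = 0.7886 d⁻¹.
θ_c = 1/(μ − k_d) = 1/(0.7886 − 0.0847) = 1/0.7039 = 1.421 d.

θ_c ≈ 1.42 d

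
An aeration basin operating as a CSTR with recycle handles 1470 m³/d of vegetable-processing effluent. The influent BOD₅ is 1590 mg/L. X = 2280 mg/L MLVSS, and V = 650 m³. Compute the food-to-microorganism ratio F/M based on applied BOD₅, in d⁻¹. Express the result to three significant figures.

F/M ≈ 1.58 d⁻¹

Food-to-microorganism ratio F/M = Q S₀ / (V X) = 1470 × 1590 / (650.0 × 2280) = 1.577 d⁻¹.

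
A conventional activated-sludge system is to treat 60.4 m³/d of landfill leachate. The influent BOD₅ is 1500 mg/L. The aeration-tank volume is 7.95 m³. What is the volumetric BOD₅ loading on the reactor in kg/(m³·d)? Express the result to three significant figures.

L_v = Q S₀ / V = 60.4 × 1500 × 10⁻³ / 7.950 = 11.40 kg/(m³·d).

L_v ≈ 11.4 kg BOD₅/(m³·d)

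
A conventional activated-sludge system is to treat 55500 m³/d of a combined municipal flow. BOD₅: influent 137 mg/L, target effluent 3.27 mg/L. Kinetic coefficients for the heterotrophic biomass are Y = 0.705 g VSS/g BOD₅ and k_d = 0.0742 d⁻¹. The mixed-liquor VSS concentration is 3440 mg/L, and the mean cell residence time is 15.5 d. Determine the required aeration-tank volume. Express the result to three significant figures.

Rearranging the biomass balance for a CMAS with decay, V = Y·Q·ΔS·θ_c / [X·(1+k_d θ_c)] = 0.705 × 55500 × (137 − 3.27) × 15.5 / [3440 × (1 + 0.0742 × 15.5)] = 8.11×10^7 / 7396 = 10965 m³.

V ≈ 11000 m³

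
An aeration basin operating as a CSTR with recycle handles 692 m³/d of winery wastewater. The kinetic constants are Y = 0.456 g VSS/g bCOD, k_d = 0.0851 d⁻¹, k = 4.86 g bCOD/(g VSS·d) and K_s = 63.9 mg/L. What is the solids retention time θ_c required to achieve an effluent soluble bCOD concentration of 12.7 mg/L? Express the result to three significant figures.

At the target effluent, Y k S/(K_s+S) = 0.456×4.86×12.7/76.60 = 0.3674 d⁻¹.
1/θ_c = 0.3674 − 0.0851 = 0.2823 d⁻¹, so θ_c = 3.542 d.

θ_c ≈ 3.54 d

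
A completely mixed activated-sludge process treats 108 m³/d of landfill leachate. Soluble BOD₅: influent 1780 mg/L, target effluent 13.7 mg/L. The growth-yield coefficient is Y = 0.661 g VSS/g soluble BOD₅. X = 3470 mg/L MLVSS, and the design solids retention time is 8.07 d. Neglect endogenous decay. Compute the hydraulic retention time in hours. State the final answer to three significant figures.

τ ≈ 65.2 h

Biomass mass balance (decay neglected): V·X = Y·Q·(S₀ − S)·θ_c, so V = 0.661 × 108 × (1780 − 13.7) × 8.07 / 3470 = 293.2 m³.
Hydraulic retention time τ = V/Q = 293.2 / 108 = 2.715 d = 65.17 h.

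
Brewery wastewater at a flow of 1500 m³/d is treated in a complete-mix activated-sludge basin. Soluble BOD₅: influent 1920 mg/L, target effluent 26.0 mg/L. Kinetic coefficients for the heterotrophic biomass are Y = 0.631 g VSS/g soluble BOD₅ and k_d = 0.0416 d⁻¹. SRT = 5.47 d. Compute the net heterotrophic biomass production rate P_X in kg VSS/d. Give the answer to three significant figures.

P_X ≈ 1460 kg VSS/d

The observed yield is Y_obs = Y/(1 + k_d·θ_c) = 0.631 / (1 + 0.0416 × 5.47) = 0.631 / 1.228 = 0.5140 g VSS per g soluble BOD₅ removed.
Substrate removed = Q·(S₀ − S) = 1500 m³/d × (1920 − 26.0) g/m³ = 2.84×10^6 g/d = 2841 kg/d.
So the net sludge growth is P_X = 0.5140 × 2841 = 1460 kg VSS/d.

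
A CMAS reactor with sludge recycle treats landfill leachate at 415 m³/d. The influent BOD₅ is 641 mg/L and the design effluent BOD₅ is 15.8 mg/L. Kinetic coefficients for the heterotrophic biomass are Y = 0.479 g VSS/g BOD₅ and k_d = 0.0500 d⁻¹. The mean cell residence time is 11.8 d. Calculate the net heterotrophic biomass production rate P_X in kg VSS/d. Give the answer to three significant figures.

P_X ≈ 78.2 kg VSS/d

Correct the yield for decay: Y_obs = Y/(1 + k_d θ_c) = 0.479 / (1 + 0.0500 × 11.8) = 0.479 / 1.590 = 0.3013.
Substrate removed = Q·(S₀ − S) = 415 m³/d × (641 − 15.8) g/m³ = 2.59×10^5 g/d = 259.5 kg/d.
P_X = Y_obs · Q(S₀ − S) = 0.3013 × 259.5 = 78.16 kg VSS/d.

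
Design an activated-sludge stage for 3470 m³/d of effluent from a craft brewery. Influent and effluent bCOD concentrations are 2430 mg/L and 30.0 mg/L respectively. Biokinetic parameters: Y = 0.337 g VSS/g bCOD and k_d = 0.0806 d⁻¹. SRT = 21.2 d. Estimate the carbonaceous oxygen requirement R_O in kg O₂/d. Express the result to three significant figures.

R_O ≈ 6860 kg O₂/d

Y_obs = Y / (1 + k_d θ_c) = 0.337 / (1 + 0.0806 × 21.2) = 0.337 / 2.709 = 0.1244.
Substrate removed = Q·(S₀ − S) = 3470 m³/d × (2430 − 30.0) g/m³ = 8.33×10^6 g/d = 8328 kg/d.
P_X = Y_obs·Q·(S₀ − S) = 0.1244 × 8328 = 1036 kg VSS/d.
R_O = Q·(S₀ − S) − 1.42·P_X = 8328 − 1.42 × 1036 = 6857 kg O₂/d.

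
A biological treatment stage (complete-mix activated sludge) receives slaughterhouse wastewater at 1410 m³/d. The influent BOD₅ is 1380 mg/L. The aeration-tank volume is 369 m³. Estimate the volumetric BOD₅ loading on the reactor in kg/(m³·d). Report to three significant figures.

L_v = Q S₀ / V = 1410 × 1380 × 10⁻³ / 369.0 = 5.273 kg/(m³·d).

L_v ≈ 5.27 kg BOD₅/(m³·d)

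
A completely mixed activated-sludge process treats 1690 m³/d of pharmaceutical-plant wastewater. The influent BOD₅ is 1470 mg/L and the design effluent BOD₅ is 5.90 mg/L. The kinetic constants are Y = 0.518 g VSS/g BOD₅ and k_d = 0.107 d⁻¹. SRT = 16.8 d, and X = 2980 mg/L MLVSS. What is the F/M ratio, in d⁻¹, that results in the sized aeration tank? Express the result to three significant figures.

Rearranging the biomass balance for a CMAS with decay, V = Y·Q·ΔS·θ_c / [X·(1+k_d θ_c)] = 0.518 × 1690 × (1470 − 5.90) × 16.8 / [2980 × (1 + 0.107 × 16.8)] = 2.15×10^7 / 8337 = 2583 m³.
F/M = applied load / biomass = Q·S₀/(V·X) = 1690 × 1470 / (2583 × 2980) = 0.3228 d⁻¹.

F/M ≈ 0.323 d⁻¹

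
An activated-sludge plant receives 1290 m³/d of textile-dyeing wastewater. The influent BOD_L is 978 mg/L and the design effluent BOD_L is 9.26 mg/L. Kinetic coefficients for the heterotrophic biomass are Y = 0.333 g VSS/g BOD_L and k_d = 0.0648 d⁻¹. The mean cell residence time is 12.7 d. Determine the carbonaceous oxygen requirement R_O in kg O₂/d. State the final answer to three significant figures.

R_O ≈ 926 kg O₂/d

Observed yield with endogenous decay: Y_obs = Y / (1 + k_d·θ_c) = 0.333 / (1 + 0.0648 × 12.7) = 0.333 / 1.823 = 0.1827 g VSS/g BOD_L.
Q·(S₀ − S) = 1290 × (978 − 9.26) × 10⁻³ = 1250 kg/d removed.
Biomass synthesised: P_X = Y_obs × 1250 = 228.3 kg VSS/d.
Carbonaceous O₂ demand = substrate oxidised − cell-mass equivalent = 1250 − 1.42 × 228.3 = 925.5 kg O₂/d.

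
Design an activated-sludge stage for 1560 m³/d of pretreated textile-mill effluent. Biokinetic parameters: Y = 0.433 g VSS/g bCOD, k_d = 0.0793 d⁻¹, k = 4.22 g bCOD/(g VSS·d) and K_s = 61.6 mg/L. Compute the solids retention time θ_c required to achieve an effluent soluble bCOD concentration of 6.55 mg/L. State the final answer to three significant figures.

θ_c ≈ 10.4 d

At the target effluent, Y k S/(K_s+S) = 0.433×4.22×6.55/68.15 = 0.1756 d⁻¹.
θ_c = 1/(μ − k_d) = 1/(0.1756 − 0.0793) = 1/0.09632 = 10.38 d.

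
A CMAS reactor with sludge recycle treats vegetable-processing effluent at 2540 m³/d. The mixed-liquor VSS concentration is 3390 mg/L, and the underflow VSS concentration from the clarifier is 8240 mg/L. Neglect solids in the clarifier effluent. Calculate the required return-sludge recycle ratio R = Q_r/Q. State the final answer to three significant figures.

R ≈ 0.699

Solids balance on the clarifier gives (1+R)X = R·X_r, so R = X/(X_r − X) = 3390 / (8240 − 3390) = 0.6990.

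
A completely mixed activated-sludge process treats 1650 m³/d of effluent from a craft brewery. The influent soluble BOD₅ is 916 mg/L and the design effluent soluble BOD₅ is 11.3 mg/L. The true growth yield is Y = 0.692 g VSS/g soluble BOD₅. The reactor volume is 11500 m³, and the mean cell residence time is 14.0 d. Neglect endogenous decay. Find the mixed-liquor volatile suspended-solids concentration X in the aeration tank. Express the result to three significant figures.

Without decay, X = Y Q (S₀−S) θ_c / V = 0.692 × 1650 × (916 − 11.3) × 14.0 / 11500 = 1258 mg/L.

X ≈ 1260 mg/L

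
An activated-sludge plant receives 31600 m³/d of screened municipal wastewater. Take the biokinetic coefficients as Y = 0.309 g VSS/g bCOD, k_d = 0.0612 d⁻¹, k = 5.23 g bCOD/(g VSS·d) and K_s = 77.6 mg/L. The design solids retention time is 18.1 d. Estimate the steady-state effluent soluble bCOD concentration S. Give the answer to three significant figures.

From the Monod/SRT balance for a CMAS, S = K_s·(1+k_d θ_c)/[θ_c·(Y k − k_d) − 1] = 77.6 × (1 + 0.0612 × 18.1) / [18.1 × (0.309 × 5.23 − 0.0612) − 1] = 163.6 / 27.14 = 6.026 mg/L.

S ≈ 6.03 mg/L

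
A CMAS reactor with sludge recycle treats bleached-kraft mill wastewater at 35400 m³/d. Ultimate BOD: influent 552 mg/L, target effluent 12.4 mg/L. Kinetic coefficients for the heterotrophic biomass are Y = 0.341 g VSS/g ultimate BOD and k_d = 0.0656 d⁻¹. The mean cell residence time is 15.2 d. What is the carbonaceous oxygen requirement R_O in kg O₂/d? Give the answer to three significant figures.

R_O ≈ 14500 kg O₂/d

Y_obs = Y / (1 + k_d θ_c) = 0.341 / (1 + 0.0656 × 15.2) = 0.341 / 1.997 = 0.1707.
ΔS = 552 − 12.4 = 539.6 mg/L, so the substrate removal rate is 35400 × 539.6/1000 = 19102 kg ultimate BOD/d.
P_X = Y_obs·Q·(S₀ − S) = 0.1707 × 19102 = 3262 kg VSS/d.
R_O = Q·(S₀ − S) − 1.42·P_X = 19102 − 1.42 × 3262 = 14470 kg O₂/d.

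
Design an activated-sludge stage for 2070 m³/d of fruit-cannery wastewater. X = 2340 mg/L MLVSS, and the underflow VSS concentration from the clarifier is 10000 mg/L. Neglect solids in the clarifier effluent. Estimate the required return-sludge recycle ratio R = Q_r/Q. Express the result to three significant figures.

R ≈ 0.305

Solids balance on the clarifier gives (1+R)X = R·X_r, so R = X/(X_r − X) = 2340 / (10000 − 2340) = 0.3055.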